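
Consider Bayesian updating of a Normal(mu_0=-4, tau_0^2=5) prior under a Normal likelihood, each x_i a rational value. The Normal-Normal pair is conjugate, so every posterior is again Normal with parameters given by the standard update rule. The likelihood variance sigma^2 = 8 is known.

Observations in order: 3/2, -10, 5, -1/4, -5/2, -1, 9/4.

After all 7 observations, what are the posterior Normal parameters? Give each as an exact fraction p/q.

obs 1: x=3/2 → posterior Normal(-49/26, 40/13)
obs 2: x=-10 → posterior Normal(-149/36, 20/9)
obs 3: x=5 → posterior Normal(-99/46, 40/23)
obs 4: x=-1/4 → posterior Normal(-29/16, 10/7)
obs 5: x=-5/2 → posterior Normal(-23/12, 40/33)
obs 6: x=-1 → posterior Normal(-273/152, 20/19)
obs 7: x=9/4 → posterior Normal(-57/43, 40/43)

mu_0=-57/43, tau_0^2=40/43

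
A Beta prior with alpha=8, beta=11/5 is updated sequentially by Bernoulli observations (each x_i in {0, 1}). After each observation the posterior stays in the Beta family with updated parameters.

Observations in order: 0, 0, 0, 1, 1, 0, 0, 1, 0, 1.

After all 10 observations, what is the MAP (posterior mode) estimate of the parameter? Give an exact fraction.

obs 1: x=0 → posterior Beta(8, 16/5)
obs 2: x=0 → posterior Beta(8, 21/5)
obs 3: x=0 → posterior Beta(8, 26/5)
obs 4: x=1 → posterior Beta(9, 26/5)
obs 5: x=1 → posterior Beta(10, 26/5)
obs 6: x=0 → posterior Beta(10, 31/5)
obs 7: x=0 → posterior Beta(10, 36/5)
obs 8: x=1 → posterior Beta(11, 36/5)
obs 9: x=0 → posterior Beta(11, 41/5)
obs 10: x=1 → posterior Beta(12, 41/5)

55/91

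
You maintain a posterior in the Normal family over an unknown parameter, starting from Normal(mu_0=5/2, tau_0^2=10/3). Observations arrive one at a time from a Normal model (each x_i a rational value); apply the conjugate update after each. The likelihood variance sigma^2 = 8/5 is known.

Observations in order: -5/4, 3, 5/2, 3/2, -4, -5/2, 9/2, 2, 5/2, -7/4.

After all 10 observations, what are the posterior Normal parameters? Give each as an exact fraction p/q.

obs 1: x=-5/4 → posterior Normal(-5/148, 40/37)
obs 2: x=3 → posterior Normal(295/248, 20/31)
obs 3: x=5/2 → posterior Normal(545/348, 40/87)
obs 4: x=3/2 → posterior Normal(695/448, 5/14)
obs 5: x=-4 → posterior Normal(295/548, 40/137)
obs 6: x=-5/2 → posterior Normal(5/72, 20/81)
obs 7: x=9/2 → posterior Normal(45/68, 40/187)
obs 8: x=2 → posterior Normal(695/848, 10/53)
obs 9: x=5/2 → posterior Normal(315/316, 40/237)
obs 10: x=-7/4 → posterior Normal(385/524, 20/131)

mu_0=385/524, tau_0^2=20/131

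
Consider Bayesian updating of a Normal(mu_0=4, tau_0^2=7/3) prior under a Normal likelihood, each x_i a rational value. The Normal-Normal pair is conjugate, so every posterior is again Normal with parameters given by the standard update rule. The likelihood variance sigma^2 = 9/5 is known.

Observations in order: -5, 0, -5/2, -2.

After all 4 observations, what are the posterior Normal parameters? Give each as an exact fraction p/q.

mu_0=-449/334, tau_0^2=63/167

obs 1: x=-5 → posterior Normal(-67/62, 63/62)
obs 2: x=0 → posterior Normal(-67/97, 63/97)
obs 3: x=-5/2 → posterior Normal(-103/88, 21/44)
obs 4: x=-2 → posterior Normal(-449/334, 63/167)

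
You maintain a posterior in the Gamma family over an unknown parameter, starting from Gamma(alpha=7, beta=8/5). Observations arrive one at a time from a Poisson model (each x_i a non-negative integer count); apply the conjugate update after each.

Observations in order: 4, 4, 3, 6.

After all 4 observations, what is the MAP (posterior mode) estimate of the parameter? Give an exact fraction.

115/28

obs 1: x=4 → posterior Gamma(11, 13/5)
obs 2: x=4 → posterior Gamma(15, 18/5)
obs 3: x=3 → posterior Gamma(18, 23/5)
obs 4: x=6 → posterior Gamma(24, 28/5)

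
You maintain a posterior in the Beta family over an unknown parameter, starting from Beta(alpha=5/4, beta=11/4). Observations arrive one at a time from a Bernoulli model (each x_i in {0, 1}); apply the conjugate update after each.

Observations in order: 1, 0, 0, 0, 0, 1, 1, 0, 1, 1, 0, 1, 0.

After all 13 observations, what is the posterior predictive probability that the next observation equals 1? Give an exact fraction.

29/68

obs 1: x=1 → posterior Beta(9/4, 11/4)
obs 2: x=0 → posterior Beta(9/4, 15/4)
obs 3: x=0 → posterior Beta(9/4, 19/4)
obs 4: x=0 → posterior Beta(9/4, 23/4)
obs 5: x=0 → posterior Beta(9/4, 27/4)
obs 6: x=1 → posterior Beta(13/4, 27/4)
obs 7: x=1 → posterior Beta(17/4, 27/4)
obs 8: x=0 → posterior Beta(17/4, 31/4)
obs 9: x=1 → posterior Beta(21/4, 31/4)
obs 10: x=1 → posterior Beta(25/4, 31/4)
obs 11: x=0 → posterior Beta(25/4, 35/4)
obs 12: x=1 → posterior Beta(29/4, 35/4)
obs 13: x=0 → posterior Beta(29/4, 39/4)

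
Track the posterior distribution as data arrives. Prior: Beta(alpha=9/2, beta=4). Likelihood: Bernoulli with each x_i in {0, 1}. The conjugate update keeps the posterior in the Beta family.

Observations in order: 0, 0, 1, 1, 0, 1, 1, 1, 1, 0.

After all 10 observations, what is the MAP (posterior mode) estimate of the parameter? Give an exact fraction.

19/33

obs 1: x=0 → posterior Beta(9/2, 5)
obs 2: x=0 → posterior Beta(9/2, 6)
obs 3: x=1 → posterior Beta(11/2, 6)
obs 4: x=1 → posterior Beta(13/2, 6)
obs 5: x=0 → posterior Beta(13/2, 7)
obs 6: x=1 → posterior Beta(15/2, 7)
obs 7: x=1 → posterior Beta(17/2, 7)
obs 8: x=1 → posterior Beta(19/2, 7)
obs 9: x=1 → posterior Beta(21/2, 7)
obs 10: x=0 → posterior Beta(21/2, 8)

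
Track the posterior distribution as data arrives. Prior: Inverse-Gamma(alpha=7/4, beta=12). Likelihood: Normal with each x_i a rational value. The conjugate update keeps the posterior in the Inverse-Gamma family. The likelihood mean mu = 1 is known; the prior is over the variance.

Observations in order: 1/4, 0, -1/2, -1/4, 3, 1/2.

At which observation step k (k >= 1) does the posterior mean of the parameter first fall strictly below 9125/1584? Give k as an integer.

obs 1: x=1/4 → posterior Inverse-Gamma(9/4, 393/32)
obs 2: x=0 → posterior Inverse-Gamma(11/4, 409/32)
obs 3: x=-1/2 → posterior Inverse-Gamma(13/4, 445/32)
obs 4: x=-1/4 → posterior Inverse-Gamma(15/4, 235/16)
obs 5: x=3 → posterior Inverse-Gamma(17/4, 267/16)
obs 6: x=1/2 → posterior Inverse-Gamma(19/4, 269/16)

k = 4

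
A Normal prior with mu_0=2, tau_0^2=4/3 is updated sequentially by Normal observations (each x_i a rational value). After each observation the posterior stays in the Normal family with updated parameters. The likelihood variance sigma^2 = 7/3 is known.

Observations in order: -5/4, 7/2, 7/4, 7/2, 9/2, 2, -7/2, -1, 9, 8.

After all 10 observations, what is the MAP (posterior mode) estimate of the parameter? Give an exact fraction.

120/47

obs 1: x=-5/4 → posterior Normal(9/11, 28/33)
obs 2: x=7/2 → posterior Normal(23/15, 28/45)
obs 3: x=7/4 → posterior Normal(30/19, 28/57)
obs 4: x=7/2 → posterior Normal(44/23, 28/69)
obs 5: x=9/2 → posterior Normal(62/27, 28/81)
obs 6: x=2 → posterior Normal(70/31, 28/93)
obs 7: x=-7/2 → posterior Normal(8/5, 4/15)
obs 8: x=-1 → posterior Normal(4/3, 28/117)
obs 9: x=9 → posterior Normal(88/43, 28/129)
obs 10: x=8 → posterior Normal(120/47, 28/141)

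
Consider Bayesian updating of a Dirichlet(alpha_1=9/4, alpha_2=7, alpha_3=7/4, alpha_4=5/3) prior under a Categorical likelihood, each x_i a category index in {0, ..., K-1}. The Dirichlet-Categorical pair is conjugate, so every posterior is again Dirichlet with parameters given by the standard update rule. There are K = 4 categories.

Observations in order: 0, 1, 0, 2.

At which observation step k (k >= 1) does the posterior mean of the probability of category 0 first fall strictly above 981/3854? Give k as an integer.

obs 1: x=0 → posterior Dirichlet(13/4, 7, 7/4, 5/3)
obs 2: x=1 → posterior Dirichlet(13/4, 8, 7/4, 5/3)
obs 3: x=0 → posterior Dirichlet(17/4, 8, 7/4, 5/3)
obs 4: x=2 → posterior Dirichlet(17/4, 8, 11/4, 5/3)

k = 3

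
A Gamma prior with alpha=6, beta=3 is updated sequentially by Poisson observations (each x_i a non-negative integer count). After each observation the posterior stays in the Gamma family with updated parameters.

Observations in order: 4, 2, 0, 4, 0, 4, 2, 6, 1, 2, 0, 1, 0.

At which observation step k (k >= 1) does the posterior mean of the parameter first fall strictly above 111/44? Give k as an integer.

obs 1: x=4 → posterior Gamma(10, 4)
obs 2: x=2 → posterior Gamma(12, 5)
obs 3: x=0 → posterior Gamma(12, 6)
obs 4: x=4 → posterior Gamma(16, 7)
obs 5: x=0 → posterior Gamma(16, 8)
obs 6: x=4 → posterior Gamma(20, 9)
obs 7: x=2 → posterior Gamma(22, 10)
obs 8: x=6 → posterior Gamma(28, 11)
obs 9: x=1 → posterior Gamma(29, 12)
obs 10: x=2 → posterior Gamma(31, 13)
obs 11: x=0 → posterior Gamma(31, 14)
obs 12: x=1 → posterior Gamma(32, 15)
obs 13: x=0 → posterior Gamma(32, 16)

k = 8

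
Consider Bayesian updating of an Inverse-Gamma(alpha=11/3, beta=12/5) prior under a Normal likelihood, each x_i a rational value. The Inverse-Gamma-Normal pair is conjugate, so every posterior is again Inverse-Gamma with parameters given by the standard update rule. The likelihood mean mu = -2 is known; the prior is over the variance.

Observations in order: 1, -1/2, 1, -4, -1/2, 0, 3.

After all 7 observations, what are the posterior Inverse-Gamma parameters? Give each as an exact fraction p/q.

alpha=43/6, beta=603/20

obs 1: x=1 → posterior Inverse-Gamma(25/6, 69/10)
obs 2: x=-1/2 → posterior Inverse-Gamma(14/3, 321/40)
obs 3: x=1 → posterior Inverse-Gamma(31/6, 501/40)
obs 4: x=-4 → posterior Inverse-Gamma(17/3, 581/40)
obs 5: x=-1/2 → posterior Inverse-Gamma(37/6, 313/20)
obs 6: x=0 → posterior Inverse-Gamma(20/3, 353/20)
obs 7: x=3 → posterior Inverse-Gamma(43/6, 603/20)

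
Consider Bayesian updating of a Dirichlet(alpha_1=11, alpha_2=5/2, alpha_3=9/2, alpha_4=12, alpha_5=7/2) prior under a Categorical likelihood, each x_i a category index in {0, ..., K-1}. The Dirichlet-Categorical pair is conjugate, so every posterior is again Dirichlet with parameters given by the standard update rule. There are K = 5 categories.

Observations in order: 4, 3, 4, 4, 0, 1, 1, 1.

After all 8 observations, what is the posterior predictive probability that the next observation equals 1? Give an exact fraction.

11/83

obs 1: x=4 → posterior Dirichlet(11, 5/2, 9/2, 12, 9/2)
obs 2: x=3 → posterior Dirichlet(11, 5/2, 9/2, 13, 9/2)
obs 3: x=4 → posterior Dirichlet(11, 5/2, 9/2, 13, 11/2)
obs 4: x=4 → posterior Dirichlet(11, 5/2, 9/2, 13, 13/2)
obs 5: x=0 → posterior Dirichlet(12, 5/2, 9/2, 13, 13/2)
obs 6: x=1 → posterior Dirichlet(12, 7/2, 9/2, 13, 13/2)
obs 7: x=1 → posterior Dirichlet(12, 9/2, 9/2, 13, 13/2)
obs 8: x=1 → posterior Dirichlet(12, 11/2, 9/2, 13, 13/2)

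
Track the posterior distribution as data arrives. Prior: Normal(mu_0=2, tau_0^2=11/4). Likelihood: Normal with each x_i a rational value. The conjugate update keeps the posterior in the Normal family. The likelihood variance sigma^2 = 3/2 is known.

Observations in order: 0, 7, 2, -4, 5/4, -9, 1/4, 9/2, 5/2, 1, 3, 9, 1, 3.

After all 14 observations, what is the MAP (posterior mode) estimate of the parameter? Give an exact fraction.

497/320

obs 1: x=0 → posterior Normal(12/17, 33/34)
obs 2: x=7 → posterior Normal(89/28, 33/56)
obs 3: x=2 → posterior Normal(37/13, 11/26)
obs 4: x=-4 → posterior Normal(67/50, 33/100)
obs 5: x=5/4 → posterior Normal(323/244, 33/122)
obs 6: x=-9 → posterior Normal(-73/288, 11/48)
obs 7: x=1/4 → posterior Normal(-31/166, 33/166)
obs 8: x=9/2 → posterior Normal(17/47, 33/188)
obs 9: x=5/2 → posterior Normal(41/70, 11/70)
obs 10: x=1 → posterior Normal(5/8, 33/232)
obs 11: x=3 → posterior Normal(211/254, 33/254)
obs 12: x=9 → posterior Normal(409/276, 11/92)
obs 13: x=1 → posterior Normal(431/298, 33/298)
obs 14: x=3 → posterior Normal(497/320, 33/320)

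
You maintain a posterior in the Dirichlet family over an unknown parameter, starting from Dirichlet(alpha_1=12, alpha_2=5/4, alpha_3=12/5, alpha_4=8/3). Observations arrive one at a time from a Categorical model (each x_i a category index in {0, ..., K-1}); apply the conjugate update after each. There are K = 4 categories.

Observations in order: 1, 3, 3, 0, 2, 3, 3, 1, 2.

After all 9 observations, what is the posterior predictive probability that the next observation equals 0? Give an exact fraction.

obs 1: x=1 → posterior Dirichlet(12, 9/4, 12/5, 8/3)
obs 2: x=3 → posterior Dirichlet(12, 9/4, 12/5, 11/3)
obs 3: x=3 → posterior Dirichlet(12, 9/4, 12/5, 14/3)
obs 4: x=0 → posterior Dirichlet(13, 9/4, 12/5, 14/3)
obs 5: x=2 → posterior Dirichlet(13, 9/4, 17/5, 14/3)
obs 6: x=3 → posterior Dirichlet(13, 9/4, 17/5, 17/3)
obs 7: x=3 → posterior Dirichlet(13, 9/4, 17/5, 20/3)
obs 8: x=1 → posterior Dirichlet(13, 13/4, 17/5, 20/3)
obs 9: x=2 → posterior Dirichlet(13, 13/4, 22/5, 20/3)

780/1639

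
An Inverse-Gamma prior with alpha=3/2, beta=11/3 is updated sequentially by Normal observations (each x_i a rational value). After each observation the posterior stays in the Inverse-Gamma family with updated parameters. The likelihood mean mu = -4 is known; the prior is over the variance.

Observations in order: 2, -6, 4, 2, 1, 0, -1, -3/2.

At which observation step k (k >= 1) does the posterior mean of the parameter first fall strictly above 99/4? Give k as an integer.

k = 3

obs 1: x=2 → posterior Inverse-Gamma(2, 65/3)
obs 2: x=-6 → posterior Inverse-Gamma(5/2, 71/3)
obs 3: x=4 → posterior Inverse-Gamma(3, 167/3)
obs 4: x=2 → posterior Inverse-Gamma(7/2, 221/3)
obs 5: x=1 → posterior Inverse-Gamma(4, 517/6)
obs 6: x=0 → posterior Inverse-Gamma(9/2, 565/6)
obs 7: x=-1 → posterior Inverse-Gamma(5, 296/3)
obs 8: x=-3/2 → posterior Inverse-Gamma(11/2, 2443/24)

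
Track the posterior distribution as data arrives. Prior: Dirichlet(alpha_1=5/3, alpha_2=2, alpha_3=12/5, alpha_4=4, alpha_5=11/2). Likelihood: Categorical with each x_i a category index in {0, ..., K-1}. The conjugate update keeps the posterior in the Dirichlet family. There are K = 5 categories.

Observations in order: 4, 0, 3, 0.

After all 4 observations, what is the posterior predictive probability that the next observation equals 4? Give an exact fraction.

obs 1: x=4 → posterior Dirichlet(5/3, 2, 12/5, 4, 13/2)
obs 2: x=0 → posterior Dirichlet(8/3, 2, 12/5, 4, 13/2)
obs 3: x=3 → posterior Dirichlet(8/3, 2, 12/5, 5, 13/2)
obs 4: x=0 → posterior Dirichlet(11/3, 2, 12/5, 5, 13/2)

195/587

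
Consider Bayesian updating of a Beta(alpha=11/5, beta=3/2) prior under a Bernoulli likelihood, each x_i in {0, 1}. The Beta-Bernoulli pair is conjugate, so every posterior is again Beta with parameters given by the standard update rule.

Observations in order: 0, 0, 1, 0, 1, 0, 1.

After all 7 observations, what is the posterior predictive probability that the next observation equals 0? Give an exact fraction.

obs 1: x=0 → posterior Beta(11/5, 5/2)
obs 2: x=0 → posterior Beta(11/5, 7/2)
obs 3: x=1 → posterior Beta(16/5, 7/2)
obs 4: x=0 → posterior Beta(16/5, 9/2)
obs 5: x=1 → posterior Beta(21/5, 9/2)
obs 6: x=0 → posterior Beta(21/5, 11/2)
obs 7: x=1 → posterior Beta(26/5, 11/2)

55/107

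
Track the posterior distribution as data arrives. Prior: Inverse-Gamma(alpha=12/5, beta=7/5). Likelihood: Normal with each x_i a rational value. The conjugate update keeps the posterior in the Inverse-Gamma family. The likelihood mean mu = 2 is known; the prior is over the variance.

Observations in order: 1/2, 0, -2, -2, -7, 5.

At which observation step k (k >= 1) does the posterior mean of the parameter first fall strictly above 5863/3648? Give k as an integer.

k = 2

obs 1: x=1/2 → posterior Inverse-Gamma(29/10, 101/40)
obs 2: x=0 → posterior Inverse-Gamma(17/5, 181/40)
obs 3: x=-2 → posterior Inverse-Gamma(39/10, 501/40)
obs 4: x=-2 → posterior Inverse-Gamma(22/5, 821/40)
obs 5: x=-7 → posterior Inverse-Gamma(49/10, 2441/40)
obs 6: x=5 → posterior Inverse-Gamma(27/5, 2621/40)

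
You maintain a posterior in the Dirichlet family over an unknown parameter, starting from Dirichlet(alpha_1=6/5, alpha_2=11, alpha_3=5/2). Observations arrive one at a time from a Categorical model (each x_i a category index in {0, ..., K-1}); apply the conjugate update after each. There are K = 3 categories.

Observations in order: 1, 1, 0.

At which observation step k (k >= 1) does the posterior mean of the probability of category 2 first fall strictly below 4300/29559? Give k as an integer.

k = 3

obs 1: x=1 → posterior Dirichlet(6/5, 12, 5/2)
obs 2: x=1 → posterior Dirichlet(6/5, 13, 5/2)
obs 3: x=0 → posterior Dirichlet(11/5, 13, 5/2)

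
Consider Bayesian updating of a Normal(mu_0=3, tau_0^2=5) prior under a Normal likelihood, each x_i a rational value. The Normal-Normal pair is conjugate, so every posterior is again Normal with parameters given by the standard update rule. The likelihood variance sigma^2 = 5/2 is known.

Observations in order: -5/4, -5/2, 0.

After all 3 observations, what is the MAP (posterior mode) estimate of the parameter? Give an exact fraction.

obs 1: x=-5/4 → posterior Normal(1/6, 5/3)
obs 2: x=-5/2 → posterior Normal(-9/10, 1)
obs 3: x=0 → posterior Normal(-9/14, 5/7)

-9/14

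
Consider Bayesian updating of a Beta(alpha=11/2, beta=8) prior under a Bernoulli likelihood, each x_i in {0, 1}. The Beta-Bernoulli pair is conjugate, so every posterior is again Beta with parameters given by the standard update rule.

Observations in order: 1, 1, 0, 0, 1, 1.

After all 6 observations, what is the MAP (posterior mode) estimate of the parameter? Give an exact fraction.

17/35

obs 1: x=1 → posterior Beta(13/2, 8)
obs 2: x=1 → posterior Beta(15/2, 8)
obs 3: x=0 → posterior Beta(15/2, 9)
obs 4: x=0 → posterior Beta(15/2, 10)
obs 5: x=1 → posterior Beta(17/2, 10)
obs 6: x=1 → posterior Beta(19/2, 10)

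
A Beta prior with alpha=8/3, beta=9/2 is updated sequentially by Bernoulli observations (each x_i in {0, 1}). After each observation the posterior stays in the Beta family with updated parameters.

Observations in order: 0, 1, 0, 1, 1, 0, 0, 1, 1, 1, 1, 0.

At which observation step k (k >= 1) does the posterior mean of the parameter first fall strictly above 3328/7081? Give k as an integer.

k = 9

obs 1: x=0 → posterior Beta(8/3, 11/2)
obs 2: x=1 → posterior Beta(11/3, 11/2)
obs 3: x=0 → posterior Beta(11/3, 13/2)
obs 4: x=1 → posterior Beta(14/3, 13/2)
obs 5: x=1 → posterior Beta(17/3, 13/2)
obs 6: x=0 → posterior Beta(17/3, 15/2)
obs 7: x=0 → posterior Beta(17/3, 17/2)
obs 8: x=1 → posterior Beta(20/3, 17/2)
obs 9: x=1 → posterior Beta(23/3, 17/2)
obs 10: x=1 → posterior Beta(26/3, 17/2)
obs 11: x=1 → posterior Beta(29/3, 17/2)
obs 12: x=0 → posterior Beta(29/3, 19/2)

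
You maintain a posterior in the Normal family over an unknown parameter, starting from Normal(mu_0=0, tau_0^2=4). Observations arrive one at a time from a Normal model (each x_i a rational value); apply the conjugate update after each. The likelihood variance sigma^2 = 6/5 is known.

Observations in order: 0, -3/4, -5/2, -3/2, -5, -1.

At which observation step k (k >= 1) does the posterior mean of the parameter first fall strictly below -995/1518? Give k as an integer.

obs 1: x=0 → posterior Normal(0, 12/13)
obs 2: x=-3/4 → posterior Normal(-15/46, 12/23)
obs 3: x=-5/2 → posterior Normal(-65/66, 4/11)
obs 4: x=-3/2 → posterior Normal(-95/86, 12/43)
obs 5: x=-5 → posterior Normal(-195/106, 12/53)
obs 6: x=-1 → posterior Normal(-215/126, 4/21)

k = 3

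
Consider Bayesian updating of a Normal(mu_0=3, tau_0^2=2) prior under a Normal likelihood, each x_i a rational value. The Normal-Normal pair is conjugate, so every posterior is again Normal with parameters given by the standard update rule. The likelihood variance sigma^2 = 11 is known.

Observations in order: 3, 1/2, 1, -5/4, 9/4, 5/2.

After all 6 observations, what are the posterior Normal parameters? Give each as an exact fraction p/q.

obs 1: x=3 → posterior Normal(3, 22/13)
obs 2: x=1/2 → posterior Normal(8/3, 22/15)
obs 3: x=1 → posterior Normal(42/17, 22/17)
obs 4: x=-5/4 → posterior Normal(79/38, 22/19)
obs 5: x=9/4 → posterior Normal(44/21, 22/21)
obs 6: x=5/2 → posterior Normal(49/23, 22/23)

mu_0=49/23, tau_0^2=22/23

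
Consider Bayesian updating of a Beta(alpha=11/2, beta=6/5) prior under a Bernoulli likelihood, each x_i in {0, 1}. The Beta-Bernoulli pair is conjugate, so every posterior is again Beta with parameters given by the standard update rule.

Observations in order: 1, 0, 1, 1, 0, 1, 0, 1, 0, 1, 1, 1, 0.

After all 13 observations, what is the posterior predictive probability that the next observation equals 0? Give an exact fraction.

62/197

obs 1: x=1 → posterior Beta(13/2, 6/5)
obs 2: x=0 → posterior Beta(13/2, 11/5)
obs 3: x=1 → posterior Beta(15/2, 11/5)
obs 4: x=1 → posterior Beta(17/2, 11/5)
obs 5: x=0 → posterior Beta(17/2, 16/5)
obs 6: x=1 → posterior Beta(19/2, 16/5)
obs 7: x=0 → posterior Beta(19/2, 21/5)
obs 8: x=1 → posterior Beta(21/2, 21/5)
obs 9: x=0 → posterior Beta(21/2, 26/5)
obs 10: x=1 → posterior Beta(23/2, 26/5)
obs 11: x=1 → posterior Beta(25/2, 26/5)
obs 12: x=1 → posterior Beta(27/2, 26/5)
obs 13: x=0 → posterior Beta(27/2, 31/5)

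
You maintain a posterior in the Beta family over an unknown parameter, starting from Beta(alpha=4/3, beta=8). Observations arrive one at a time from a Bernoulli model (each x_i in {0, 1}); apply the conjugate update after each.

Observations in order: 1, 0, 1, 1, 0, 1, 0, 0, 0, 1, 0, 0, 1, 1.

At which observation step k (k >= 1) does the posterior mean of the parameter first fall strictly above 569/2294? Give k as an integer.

k = 3

obs 1: x=1 → posterior Beta(7/3, 8)
obs 2: x=0 → posterior Beta(7/3, 9)
obs 3: x=1 → posterior Beta(10/3, 9)
obs 4: x=1 → posterior Beta(13/3, 9)
obs 5: x=0 → posterior Beta(13/3, 10)
obs 6: x=1 → posterior Beta(16/3, 10)
obs 7: x=0 → posterior Beta(16/3, 11)
obs 8: x=0 → posterior Beta(16/3, 12)
obs 9: x=0 → posterior Beta(16/3, 13)
obs 10: x=1 → posterior Beta(19/3, 13)
obs 11: x=0 → posterior Beta(19/3, 14)
obs 12: x=0 → posterior Beta(19/3, 15)
obs 13: x=1 → posterior Beta(22/3, 15)
obs 14: x=1 → posterior Beta(25/3, 15)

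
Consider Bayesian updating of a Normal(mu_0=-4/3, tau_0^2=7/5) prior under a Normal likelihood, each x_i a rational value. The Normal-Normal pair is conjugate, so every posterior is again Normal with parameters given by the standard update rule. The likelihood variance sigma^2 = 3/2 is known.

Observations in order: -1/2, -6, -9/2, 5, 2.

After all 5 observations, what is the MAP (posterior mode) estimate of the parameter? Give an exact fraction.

-76/85

obs 1: x=-1/2 → posterior Normal(-27/29, 21/29)
obs 2: x=-6 → posterior Normal(-111/43, 21/43)
obs 3: x=-9/2 → posterior Normal(-58/19, 7/19)
obs 4: x=5 → posterior Normal(-104/71, 21/71)
obs 5: x=2 → posterior Normal(-76/85, 21/85)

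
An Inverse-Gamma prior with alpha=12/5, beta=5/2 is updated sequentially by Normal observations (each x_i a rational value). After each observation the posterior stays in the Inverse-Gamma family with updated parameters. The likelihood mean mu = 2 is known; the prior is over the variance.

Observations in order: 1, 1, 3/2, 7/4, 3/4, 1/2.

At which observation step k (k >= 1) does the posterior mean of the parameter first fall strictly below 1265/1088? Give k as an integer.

k = 4

obs 1: x=1 → posterior Inverse-Gamma(29/10, 3)
obs 2: x=1 → posterior Inverse-Gamma(17/5, 7/2)
obs 3: x=3/2 → posterior Inverse-Gamma(39/10, 29/8)
obs 4: x=7/4 → posterior Inverse-Gamma(22/5, 117/32)
obs 5: x=3/4 → posterior Inverse-Gamma(49/10, 71/16)
obs 6: x=1/2 → posterior Inverse-Gamma(27/5, 89/16)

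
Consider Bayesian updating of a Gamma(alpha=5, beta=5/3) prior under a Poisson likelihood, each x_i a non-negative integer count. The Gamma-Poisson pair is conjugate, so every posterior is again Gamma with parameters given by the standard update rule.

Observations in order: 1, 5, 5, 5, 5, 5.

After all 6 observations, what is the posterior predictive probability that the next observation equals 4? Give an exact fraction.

767805530112513193055795576667586631854854293139/4178084238618868666397164711796811655402510876672

obs 1: x=1 → posterior Gamma(6, 8/3)
obs 2: x=5 → posterior Gamma(11, 11/3)
obs 3: x=5 → posterior Gamma(16, 14/3)
obs 4: x=5 → posterior Gamma(21, 17/3)
obs 5: x=5 → posterior Gamma(26, 20/3)
obs 6: x=5 → posterior Gamma(31, 23/3)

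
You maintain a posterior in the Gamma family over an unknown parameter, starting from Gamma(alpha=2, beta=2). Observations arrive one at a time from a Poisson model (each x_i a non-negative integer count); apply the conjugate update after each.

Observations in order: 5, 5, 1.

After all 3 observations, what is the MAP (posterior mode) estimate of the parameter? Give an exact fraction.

obs 1: x=5 → posterior Gamma(7, 3)
obs 2: x=5 → posterior Gamma(12, 4)
obs 3: x=1 → posterior Gamma(13, 5)

12/5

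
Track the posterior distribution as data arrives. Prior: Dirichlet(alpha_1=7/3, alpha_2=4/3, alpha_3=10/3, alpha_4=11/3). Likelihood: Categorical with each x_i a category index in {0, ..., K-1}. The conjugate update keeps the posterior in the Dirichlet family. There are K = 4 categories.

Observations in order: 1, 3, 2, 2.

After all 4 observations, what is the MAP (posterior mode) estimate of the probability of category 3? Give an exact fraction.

obs 1: x=1 → posterior Dirichlet(7/3, 7/3, 10/3, 11/3)
obs 2: x=3 → posterior Dirichlet(7/3, 7/3, 10/3, 14/3)
obs 3: x=2 → posterior Dirichlet(7/3, 7/3, 13/3, 14/3)
obs 4: x=2 → posterior Dirichlet(7/3, 7/3, 16/3, 14/3)

11/32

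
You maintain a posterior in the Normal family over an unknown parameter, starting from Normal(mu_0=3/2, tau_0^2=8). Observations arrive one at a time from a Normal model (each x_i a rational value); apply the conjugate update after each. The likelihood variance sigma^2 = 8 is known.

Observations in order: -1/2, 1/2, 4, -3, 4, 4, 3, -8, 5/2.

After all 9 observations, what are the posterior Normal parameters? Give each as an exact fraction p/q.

mu_0=4/5, tau_0^2=4/5

obs 1: x=-1/2 → posterior Normal(1/2, 4)
obs 2: x=1/2 → posterior Normal(1/2, 8/3)
obs 3: x=4 → posterior Normal(11/8, 2)
obs 4: x=-3 → posterior Normal(1/2, 8/5)
obs 5: x=4 → posterior Normal(13/12, 4/3)
obs 6: x=4 → posterior Normal(3/2, 8/7)
obs 7: x=3 → posterior Normal(27/16, 1)
obs 8: x=-8 → posterior Normal(11/18, 8/9)
obs 9: x=5/2 → posterior Normal(4/5, 4/5)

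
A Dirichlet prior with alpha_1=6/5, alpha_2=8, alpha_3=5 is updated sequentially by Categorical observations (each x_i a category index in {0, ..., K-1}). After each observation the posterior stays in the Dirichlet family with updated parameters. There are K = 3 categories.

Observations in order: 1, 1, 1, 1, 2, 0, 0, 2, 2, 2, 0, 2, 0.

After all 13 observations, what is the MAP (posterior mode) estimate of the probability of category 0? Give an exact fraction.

21/121

obs 1: x=1 → posterior Dirichlet(6/5, 9, 5)
obs 2: x=1 → posterior Dirichlet(6/5, 10, 5)
obs 3: x=1 → posterior Dirichlet(6/5, 11, 5)
obs 4: x=1 → posterior Dirichlet(6/5, 12, 5)
obs 5: x=2 → posterior Dirichlet(6/5, 12, 6)
obs 6: x=0 → posterior Dirichlet(11/5, 12, 6)
obs 7: x=0 → posterior Dirichlet(16/5, 12, 6)
obs 8: x=2 → posterior Dirichlet(16/5, 12, 7)
obs 9: x=2 → posterior Dirichlet(16/5, 12, 8)
obs 10: x=2 → posterior Dirichlet(16/5, 12, 9)
obs 11: x=0 → posterior Dirichlet(21/5, 12, 9)
obs 12: x=2 → posterior Dirichlet(21/5, 12, 10)
obs 13: x=0 → posterior Dirichlet(26/5, 12, 10)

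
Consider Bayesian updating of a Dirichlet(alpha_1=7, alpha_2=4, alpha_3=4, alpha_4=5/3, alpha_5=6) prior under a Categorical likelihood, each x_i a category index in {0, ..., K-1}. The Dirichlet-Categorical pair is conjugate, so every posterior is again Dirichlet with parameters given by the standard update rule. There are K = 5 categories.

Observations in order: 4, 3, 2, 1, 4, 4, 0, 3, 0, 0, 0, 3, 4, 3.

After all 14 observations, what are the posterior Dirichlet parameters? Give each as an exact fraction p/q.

alpha_1=11, alpha_2=5, alpha_3=5, alpha_4=17/3, alpha_5=10

obs 1: x=4 → posterior Dirichlet(7, 4, 4, 5/3, 7)
obs 2: x=3 → posterior Dirichlet(7, 4, 4, 8/3, 7)
obs 3: x=2 → posterior Dirichlet(7, 4, 5, 8/3, 7)
obs 4: x=1 → posterior Dirichlet(7, 5, 5, 8/3, 7)
obs 5: x=4 → posterior Dirichlet(7, 5, 5, 8/3, 8)
obs 6: x=4 → posterior Dirichlet(7, 5, 5, 8/3, 9)
obs 7: x=0 → posterior Dirichlet(8, 5, 5, 8/3, 9)
obs 8: x=3 → posterior Dirichlet(8, 5, 5, 11/3, 9)
obs 9: x=0 → posterior Dirichlet(9, 5, 5, 11/3, 9)
obs 10: x=0 → posterior Dirichlet(10, 5, 5, 11/3, 9)
obs 11: x=0 → posterior Dirichlet(11, 5, 5, 11/3, 9)
obs 12: x=3 → posterior Dirichlet(11, 5, 5, 14/3, 9)
obs 13: x=4 → posterior Dirichlet(11, 5, 5, 14/3, 10)
obs 14: x=3 → posterior Dirichlet(11, 5, 5, 17/3, 10)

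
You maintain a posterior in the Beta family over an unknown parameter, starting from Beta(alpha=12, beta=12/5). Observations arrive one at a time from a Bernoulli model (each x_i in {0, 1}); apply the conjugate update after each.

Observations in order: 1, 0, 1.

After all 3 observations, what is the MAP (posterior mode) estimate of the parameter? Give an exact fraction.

65/77

obs 1: x=1 → posterior Beta(13, 12/5)
obs 2: x=0 → posterior Beta(13, 17/5)
obs 3: x=1 → posterior Beta(14, 17/5)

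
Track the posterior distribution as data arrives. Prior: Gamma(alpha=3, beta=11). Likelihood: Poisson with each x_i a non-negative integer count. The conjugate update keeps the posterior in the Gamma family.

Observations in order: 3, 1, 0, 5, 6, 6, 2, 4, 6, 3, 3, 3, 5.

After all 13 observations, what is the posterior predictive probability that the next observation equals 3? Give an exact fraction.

obs 1: x=3 → posterior Gamma(6, 12)
obs 2: x=1 → posterior Gamma(7, 13)
obs 3: x=0 → posterior Gamma(7, 14)
obs 4: x=5 → posterior Gamma(12, 15)
obs 5: x=6 → posterior Gamma(18, 16)
obs 6: x=6 → posterior Gamma(24, 17)
obs 7: x=2 → posterior Gamma(26, 18)
obs 8: x=4 → posterior Gamma(30, 19)
obs 9: x=6 → posterior Gamma(36, 20)
obs 10: x=3 → posterior Gamma(39, 21)
obs 11: x=3 → posterior Gamma(42, 22)
obs 12: x=3 → posterior Gamma(45, 23)
obs 13: x=5 → posterior Gamma(50, 24)

905762529933800202196065714107495747814669904296942189457042010888208384/4930380657631323783823303533017413935457540219431393779814243316650390625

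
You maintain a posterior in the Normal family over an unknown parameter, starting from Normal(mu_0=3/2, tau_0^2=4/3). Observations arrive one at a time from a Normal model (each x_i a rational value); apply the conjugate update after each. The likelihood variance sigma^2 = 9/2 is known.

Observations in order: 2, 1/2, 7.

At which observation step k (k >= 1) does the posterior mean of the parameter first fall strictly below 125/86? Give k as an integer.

k = 2

obs 1: x=2 → posterior Normal(113/70, 36/35)
obs 2: x=1/2 → posterior Normal(121/86, 36/43)
obs 3: x=7 → posterior Normal(233/102, 12/17)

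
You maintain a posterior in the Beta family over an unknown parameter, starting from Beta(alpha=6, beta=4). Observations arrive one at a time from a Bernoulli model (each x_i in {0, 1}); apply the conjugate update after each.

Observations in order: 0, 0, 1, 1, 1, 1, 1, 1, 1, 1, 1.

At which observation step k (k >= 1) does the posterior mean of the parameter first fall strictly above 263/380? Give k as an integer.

obs 1: x=0 → posterior Beta(6, 5)
obs 2: x=0 → posterior Beta(6, 6)
obs 3: x=1 → posterior Beta(7, 6)
obs 4: x=1 → posterior Beta(8, 6)
obs 5: x=1 → posterior Beta(9, 6)
obs 6: x=1 → posterior Beta(10, 6)
obs 7: x=1 → posterior Beta(11, 6)
obs 8: x=1 → posterior Beta(12, 6)
obs 9: x=1 → posterior Beta(13, 6)
obs 10: x=1 → posterior Beta(14, 6)
obs 11: x=1 → posterior Beta(15, 6)

k = 10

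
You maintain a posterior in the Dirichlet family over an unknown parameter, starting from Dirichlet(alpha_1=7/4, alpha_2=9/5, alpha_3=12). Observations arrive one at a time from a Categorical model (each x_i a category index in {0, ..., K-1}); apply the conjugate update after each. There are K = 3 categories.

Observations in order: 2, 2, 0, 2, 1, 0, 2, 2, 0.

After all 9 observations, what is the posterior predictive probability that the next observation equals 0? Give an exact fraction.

obs 1: x=2 → posterior Dirichlet(7/4, 9/5, 13)
obs 2: x=2 → posterior Dirichlet(7/4, 9/5, 14)
obs 3: x=0 → posterior Dirichlet(11/4, 9/5, 14)
obs 4: x=2 → posterior Dirichlet(11/4, 9/5, 15)
obs 5: x=1 → posterior Dirichlet(11/4, 14/5, 15)
obs 6: x=0 → posterior Dirichlet(15/4, 14/5, 15)
obs 7: x=2 → posterior Dirichlet(15/4, 14/5, 16)
obs 8: x=2 → posterior Dirichlet(15/4, 14/5, 17)
obs 9: x=0 → posterior Dirichlet(19/4, 14/5, 17)

95/491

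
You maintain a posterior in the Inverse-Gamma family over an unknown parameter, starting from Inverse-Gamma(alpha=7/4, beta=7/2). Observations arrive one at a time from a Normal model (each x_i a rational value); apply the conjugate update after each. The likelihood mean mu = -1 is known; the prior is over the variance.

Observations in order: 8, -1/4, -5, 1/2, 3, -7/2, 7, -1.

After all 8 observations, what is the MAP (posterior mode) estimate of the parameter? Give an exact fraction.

3089/216

obs 1: x=8 → posterior Inverse-Gamma(9/4, 44)
obs 2: x=-1/4 → posterior Inverse-Gamma(11/4, 1417/32)
obs 3: x=-5 → posterior Inverse-Gamma(13/4, 1673/32)
obs 4: x=1/2 → posterior Inverse-Gamma(15/4, 1709/32)
obs 5: x=3 → posterior Inverse-Gamma(17/4, 1965/32)
obs 6: x=-7/2 → posterior Inverse-Gamma(19/4, 2065/32)
obs 7: x=7 → posterior Inverse-Gamma(21/4, 3089/32)
obs 8: x=-1 → posterior Inverse-Gamma(23/4, 3089/32)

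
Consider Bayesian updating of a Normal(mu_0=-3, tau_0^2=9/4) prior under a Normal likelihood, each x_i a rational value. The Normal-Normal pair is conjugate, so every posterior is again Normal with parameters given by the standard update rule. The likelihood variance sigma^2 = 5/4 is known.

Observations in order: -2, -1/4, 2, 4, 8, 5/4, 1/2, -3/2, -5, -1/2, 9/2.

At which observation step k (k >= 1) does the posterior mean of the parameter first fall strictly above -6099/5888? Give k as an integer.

obs 1: x=-2 → posterior Normal(-33/14, 45/56)
obs 2: x=-1/4 → posterior Normal(-141/92, 45/92)
obs 3: x=2 → posterior Normal(-69/128, 45/128)
obs 4: x=4 → posterior Normal(75/164, 45/164)
obs 5: x=8 → posterior Normal(363/200, 9/40)
obs 6: x=5/4 → posterior Normal(102/59, 45/236)
obs 7: x=1/2 → posterior Normal(213/136, 45/272)
obs 8: x=-3/2 → posterior Normal(93/77, 45/308)
obs 9: x=-5 → posterior Normal(24/43, 45/344)
obs 10: x=-1/2 → posterior Normal(87/190, 9/76)
obs 11: x=9/2 → posterior Normal(21/26, 45/416)

k = 3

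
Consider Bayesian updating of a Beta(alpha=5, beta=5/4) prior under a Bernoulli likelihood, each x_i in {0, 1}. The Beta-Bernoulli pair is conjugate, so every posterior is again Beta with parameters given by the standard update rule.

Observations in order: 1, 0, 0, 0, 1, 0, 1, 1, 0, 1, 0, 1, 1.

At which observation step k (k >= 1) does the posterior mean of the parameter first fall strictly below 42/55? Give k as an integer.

obs 1: x=1 → posterior Beta(6, 5/4)
obs 2: x=0 → posterior Beta(6, 9/4)
obs 3: x=0 → posterior Beta(6, 13/4)
obs 4: x=0 → posterior Beta(6, 17/4)
obs 5: x=1 → posterior Beta(7, 17/4)
obs 6: x=0 → posterior Beta(7, 21/4)
obs 7: x=1 → posterior Beta(8, 21/4)
obs 8: x=1 → posterior Beta(9, 21/4)
obs 9: x=0 → posterior Beta(9, 25/4)
obs 10: x=1 → posterior Beta(10, 25/4)
obs 11: x=0 → posterior Beta(10, 29/4)
obs 12: x=1 → posterior Beta(11, 29/4)
obs 13: x=1 → posterior Beta(12, 29/4)

k = 2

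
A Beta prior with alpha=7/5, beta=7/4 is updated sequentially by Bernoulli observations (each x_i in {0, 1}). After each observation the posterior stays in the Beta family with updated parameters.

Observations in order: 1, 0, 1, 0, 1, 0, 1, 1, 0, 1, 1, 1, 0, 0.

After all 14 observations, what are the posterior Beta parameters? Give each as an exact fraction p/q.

obs 1: x=1 → posterior Beta(12/5, 7/4)
obs 2: x=0 → posterior Beta(12/5, 11/4)
obs 3: x=1 → posterior Beta(17/5, 11/4)
obs 4: x=0 → posterior Beta(17/5, 15/4)
obs 5: x=1 → posterior Beta(22/5, 15/4)
obs 6: x=0 → posterior Beta(22/5, 19/4)
obs 7: x=1 → posterior Beta(27/5, 19/4)
obs 8: x=1 → posterior Beta(32/5, 19/4)
obs 9: x=0 → posterior Beta(32/5, 23/4)
obs 10: x=1 → posterior Beta(37/5, 23/4)
obs 11: x=1 → posterior Beta(42/5, 23/4)
obs 12: x=1 → posterior Beta(47/5, 23/4)
obs 13: x=0 → posterior Beta(47/5, 27/4)
obs 14: x=0 → posterior Beta(47/5, 31/4)

alpha=47/5, beta=31/4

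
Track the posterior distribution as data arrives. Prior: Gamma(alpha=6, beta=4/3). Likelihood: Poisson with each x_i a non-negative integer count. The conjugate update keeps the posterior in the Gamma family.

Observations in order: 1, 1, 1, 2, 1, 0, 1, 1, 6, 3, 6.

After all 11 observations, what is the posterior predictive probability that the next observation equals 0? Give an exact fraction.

obs 1: x=1 → posterior Gamma(7, 7/3)
obs 2: x=1 → posterior Gamma(8, 10/3)
obs 3: x=1 → posterior Gamma(9, 13/3)
obs 4: x=2 → posterior Gamma(11, 16/3)
obs 5: x=1 → posterior Gamma(12, 19/3)
obs 6: x=0 → posterior Gamma(12, 22/3)
obs 7: x=1 → posterior Gamma(13, 25/3)
obs 8: x=1 → posterior Gamma(14, 28/3)
obs 9: x=6 → posterior Gamma(20, 31/3)
obs 10: x=3 → posterior Gamma(23, 34/3)
obs 11: x=6 → posterior Gamma(29, 37/3)

3005038205702535458113125346465519808987378677/28823037615171174400000000000000000000000000000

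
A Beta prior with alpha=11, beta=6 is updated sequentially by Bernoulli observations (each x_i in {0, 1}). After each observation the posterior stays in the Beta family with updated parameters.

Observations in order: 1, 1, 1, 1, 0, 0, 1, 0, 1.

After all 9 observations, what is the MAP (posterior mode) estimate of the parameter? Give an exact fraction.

2/3

obs 1: x=1 → posterior Beta(12, 6)
obs 2: x=1 → posterior Beta(13, 6)
obs 3: x=1 → posterior Beta(14, 6)
obs 4: x=1 → posterior Beta(15, 6)
obs 5: x=0 → posterior Beta(15, 7)
obs 6: x=0 → posterior Beta(15, 8)
obs 7: x=1 → posterior Beta(16, 8)
obs 8: x=0 → posterior Beta(16, 9)
obs 9: x=1 → posterior Beta(17, 9)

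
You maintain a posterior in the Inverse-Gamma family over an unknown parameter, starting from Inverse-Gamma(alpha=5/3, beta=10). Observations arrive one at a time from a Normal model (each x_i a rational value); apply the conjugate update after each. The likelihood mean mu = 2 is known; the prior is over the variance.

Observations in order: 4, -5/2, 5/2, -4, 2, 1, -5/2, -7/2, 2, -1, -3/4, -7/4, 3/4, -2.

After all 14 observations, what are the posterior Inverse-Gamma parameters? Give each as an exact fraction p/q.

obs 1: x=4 → posterior Inverse-Gamma(13/6, 12)
obs 2: x=-5/2 → posterior Inverse-Gamma(8/3, 177/8)
obs 3: x=5/2 → posterior Inverse-Gamma(19/6, 89/4)
obs 4: x=-4 → posterior Inverse-Gamma(11/3, 161/4)
obs 5: x=2 → posterior Inverse-Gamma(25/6, 161/4)
obs 6: x=1 → posterior Inverse-Gamma(14/3, 163/4)
obs 7: x=-5/2 → posterior Inverse-Gamma(31/6, 407/8)
obs 8: x=-7/2 → posterior Inverse-Gamma(17/3, 66)
obs 9: x=2 → posterior Inverse-Gamma(37/6, 66)
obs 10: x=-1 → posterior Inverse-Gamma(20/3, 141/2)
obs 11: x=-3/4 → posterior Inverse-Gamma(43/6, 2377/32)
obs 12: x=-7/4 → posterior Inverse-Gamma(23/3, 1301/16)
obs 13: x=3/4 → posterior Inverse-Gamma(49/6, 2627/32)
obs 14: x=-2 → posterior Inverse-Gamma(26/3, 2883/32)

alpha=26/3, beta=2883/32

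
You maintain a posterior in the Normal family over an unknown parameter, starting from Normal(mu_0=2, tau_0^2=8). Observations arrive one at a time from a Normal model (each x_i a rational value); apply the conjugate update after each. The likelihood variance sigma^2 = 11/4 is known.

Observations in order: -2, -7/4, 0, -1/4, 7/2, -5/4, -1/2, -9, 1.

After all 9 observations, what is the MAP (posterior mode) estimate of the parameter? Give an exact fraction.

obs 1: x=-2 → posterior Normal(-42/43, 88/43)
obs 2: x=-7/4 → posterior Normal(-98/75, 88/75)
obs 3: x=0 → posterior Normal(-98/107, 88/107)
obs 4: x=-1/4 → posterior Normal(-106/139, 88/139)
obs 5: x=7/2 → posterior Normal(2/57, 88/171)
obs 6: x=-5/4 → posterior Normal(-34/203, 88/203)
obs 7: x=-1/2 → posterior Normal(-10/47, 88/235)
obs 8: x=-9 → posterior Normal(-338/267, 88/267)
obs 9: x=1 → posterior Normal(-306/299, 88/299)

-306/299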